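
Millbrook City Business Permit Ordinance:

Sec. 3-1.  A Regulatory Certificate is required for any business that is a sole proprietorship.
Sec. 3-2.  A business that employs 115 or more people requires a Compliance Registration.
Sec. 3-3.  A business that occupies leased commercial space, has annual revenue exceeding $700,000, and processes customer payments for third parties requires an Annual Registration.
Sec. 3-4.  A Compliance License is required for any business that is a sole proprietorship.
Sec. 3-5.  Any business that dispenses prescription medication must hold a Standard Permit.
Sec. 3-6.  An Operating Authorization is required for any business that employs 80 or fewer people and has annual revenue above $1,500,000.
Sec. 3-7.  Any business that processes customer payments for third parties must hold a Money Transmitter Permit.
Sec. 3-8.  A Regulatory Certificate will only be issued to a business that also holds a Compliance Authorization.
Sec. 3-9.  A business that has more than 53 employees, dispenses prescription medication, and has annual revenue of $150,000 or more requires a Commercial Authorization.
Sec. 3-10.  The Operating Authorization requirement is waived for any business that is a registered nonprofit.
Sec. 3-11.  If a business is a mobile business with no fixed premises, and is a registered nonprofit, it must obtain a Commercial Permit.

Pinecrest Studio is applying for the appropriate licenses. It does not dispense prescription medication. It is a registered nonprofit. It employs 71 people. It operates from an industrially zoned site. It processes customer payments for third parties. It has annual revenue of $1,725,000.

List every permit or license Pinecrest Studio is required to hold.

Sec. 3-1. is a registered nonprofit (not: is a sole proprietorship) → Regulatory Certificate not required.
Sec. 3-2. employees 71 < 115 → Compliance Registration not required.
Sec. 3-3. operates from an industrially zoned site (not: occupies leased commercial space); revenue $1,725,000 > $700,000; processes customer payments for third parties → Annual Registration not required.
Sec. 3-4. is a registered nonprofit (not: is a sole proprietorship) → Compliance License not required.
Sec. 3-5. does not dispense prescription medication → Standard Permit not required.
Sec. 3-6. employees 71 ≤ 80; revenue $1,725,000 > $1,500,000 → Operating Authorization required.
Sec. 3-7. processes customer payments for third parties → Money Transmitter Permit required.
Sec. 3-8. Regulatory Certificate is not required → no effect.
Sec. 3-9. employees 71 > 53; does not dispense prescription medication; revenue $1,725,000 ≥ $150,000 → Commercial Authorization not required.
Sec. 3-10. is a registered nonprofit → exempt from Operating Authorization.
Sec. 3-11. operates from an industrially zoned site (not: is a mobile business with no fixed premises); is a registered nonprofit → Commercial Permit not required.

Money Transmitter Permit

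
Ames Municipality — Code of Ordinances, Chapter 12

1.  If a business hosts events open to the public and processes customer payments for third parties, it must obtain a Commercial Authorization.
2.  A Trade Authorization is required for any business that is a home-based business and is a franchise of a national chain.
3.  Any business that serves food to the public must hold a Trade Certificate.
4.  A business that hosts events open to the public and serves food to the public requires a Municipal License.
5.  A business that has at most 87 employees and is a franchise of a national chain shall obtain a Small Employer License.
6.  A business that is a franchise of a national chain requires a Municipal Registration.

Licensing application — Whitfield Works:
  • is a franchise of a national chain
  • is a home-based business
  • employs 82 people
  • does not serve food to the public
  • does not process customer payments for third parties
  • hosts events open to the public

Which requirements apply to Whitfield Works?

Municipal Registration, Small Employer License, Trade Authorization

1. hosts events open to the public; does not process customer payments for third parties → Commercial Authorization not required.
2. is a home-based business; is a franchise of a national chain → Trade Authorization required.
3. does not serve food to the public → Trade Certificate not required.
4. hosts events open to the public; does not serve food to the public → Municipal License not required.
5. employees 82 ≤ 87; is a franchise of a national chain → Small Employer License required.
6. is a franchise of a national chain → Municipal Registration required.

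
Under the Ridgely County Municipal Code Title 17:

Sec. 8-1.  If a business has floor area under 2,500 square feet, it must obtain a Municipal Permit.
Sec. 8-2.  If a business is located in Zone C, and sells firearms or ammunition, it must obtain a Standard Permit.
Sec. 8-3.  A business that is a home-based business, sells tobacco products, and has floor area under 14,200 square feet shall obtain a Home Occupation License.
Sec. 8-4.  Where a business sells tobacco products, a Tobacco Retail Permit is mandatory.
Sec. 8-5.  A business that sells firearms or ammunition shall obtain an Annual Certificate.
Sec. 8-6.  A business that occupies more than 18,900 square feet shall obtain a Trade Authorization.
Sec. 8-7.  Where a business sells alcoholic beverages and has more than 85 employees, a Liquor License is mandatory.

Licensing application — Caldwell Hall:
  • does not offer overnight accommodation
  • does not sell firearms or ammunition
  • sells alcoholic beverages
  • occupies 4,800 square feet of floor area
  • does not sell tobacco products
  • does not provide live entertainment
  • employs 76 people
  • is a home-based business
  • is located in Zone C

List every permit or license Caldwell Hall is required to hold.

Sec. 8-1. floor area 4,800 square feet ≥ 2,500 square feet → Municipal Permit not required.
Sec. 8-2. is located in Zone C; does not sell firearms or ammunition → Standard Permit not required.
Sec. 8-3. is a home-based business; does not sell tobacco products; floor area 4,800 square feet < 14,200 square feet → Home Occupation License not required.
Sec. 8-4. does not sell tobacco products → Tobacco Retail Permit not required.
Sec. 8-5. does not sell firearms or ammunition → Annual Certificate not required.
Sec. 8-6. floor area 4,800 square feet ≤ 18,900 square feet → Trade Authorization not required.
Sec. 8-7. sells alcoholic beverages; employees 76 ≤ 85 → Liquor License not required.

None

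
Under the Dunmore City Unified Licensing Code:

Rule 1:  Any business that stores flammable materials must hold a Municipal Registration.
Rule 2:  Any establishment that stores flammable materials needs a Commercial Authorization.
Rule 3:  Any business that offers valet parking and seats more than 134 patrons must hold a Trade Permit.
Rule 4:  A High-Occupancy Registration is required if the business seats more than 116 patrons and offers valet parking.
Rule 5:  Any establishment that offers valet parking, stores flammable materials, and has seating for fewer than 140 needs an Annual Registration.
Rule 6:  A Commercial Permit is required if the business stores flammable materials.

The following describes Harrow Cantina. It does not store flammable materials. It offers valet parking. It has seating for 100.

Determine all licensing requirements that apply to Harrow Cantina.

Rule 1: does not store flammable materials → Municipal Registration not required.
Rule 2: does not store flammable materials → Commercial Authorization not required.
Rule 3: offers valet parking; seating 100 ≤ 134 → Trade Permit not required.
Rule 4: seating 100 ≤ 116; offers valet parking → High-Occupancy Registration not required.
Rule 5: offers valet parking; does not store flammable materials; seating 100 < 140 → Annual Registration not required.
Rule 6: does not store flammable materials → Commercial Permit not required.

None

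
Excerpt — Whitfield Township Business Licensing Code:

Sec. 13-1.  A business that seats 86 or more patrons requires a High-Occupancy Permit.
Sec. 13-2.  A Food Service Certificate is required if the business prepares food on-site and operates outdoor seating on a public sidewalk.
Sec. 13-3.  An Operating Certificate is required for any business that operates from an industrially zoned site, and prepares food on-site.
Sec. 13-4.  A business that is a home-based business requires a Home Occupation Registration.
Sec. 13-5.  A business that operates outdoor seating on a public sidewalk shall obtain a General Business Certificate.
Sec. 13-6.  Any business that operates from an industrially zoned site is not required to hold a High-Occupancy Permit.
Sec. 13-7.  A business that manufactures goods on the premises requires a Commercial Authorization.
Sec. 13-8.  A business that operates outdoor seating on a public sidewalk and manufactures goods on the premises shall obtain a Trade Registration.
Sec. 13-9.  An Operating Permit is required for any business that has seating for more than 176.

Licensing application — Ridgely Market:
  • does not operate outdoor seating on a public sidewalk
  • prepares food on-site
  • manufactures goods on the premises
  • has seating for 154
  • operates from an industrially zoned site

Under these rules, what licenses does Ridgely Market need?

Sec. 13-1. seating 154 ≥ 86 → High-Occupancy Permit required.
Sec. 13-2. prepares food on-site; does not operate outdoor seating on a public sidewalk → Food Service Certificate not required.
Sec. 13-3. operates from an industrially zoned site; prepares food on-site → Operating Certificate required.
Sec. 13-4. operates from an industrially zoned site (not: is a home-based business) → Home Occupation Registration not required.
Sec. 13-5. does not operate outdoor seating on a public sidewalk → General Business Certificate not required.
Sec. 13-6. operates from an industrially zoned site → exempt from High-Occupancy Permit.
Sec. 13-7. manufactures goods on the premises → Commercial Authorization required.
Sec. 13-8. does not operate outdoor seating on a public sidewalk; manufactures goods on the premises → Trade Registration not required.
Sec. 13-9. seating 154 ≤ 176 → Operating Permit not required.

Commercial Authorization, Operating Certificate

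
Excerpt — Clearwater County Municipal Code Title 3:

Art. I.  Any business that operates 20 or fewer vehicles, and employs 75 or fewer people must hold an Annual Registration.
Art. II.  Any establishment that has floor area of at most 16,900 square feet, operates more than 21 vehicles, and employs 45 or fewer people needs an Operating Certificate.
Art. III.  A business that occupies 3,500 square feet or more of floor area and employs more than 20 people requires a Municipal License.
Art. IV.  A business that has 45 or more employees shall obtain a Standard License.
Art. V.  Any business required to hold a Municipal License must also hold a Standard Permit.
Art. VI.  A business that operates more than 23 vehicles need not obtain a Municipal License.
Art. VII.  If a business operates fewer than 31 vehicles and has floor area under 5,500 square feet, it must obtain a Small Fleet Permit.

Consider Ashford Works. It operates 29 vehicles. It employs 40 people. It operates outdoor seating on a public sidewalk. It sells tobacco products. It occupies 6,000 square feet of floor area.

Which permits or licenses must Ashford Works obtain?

Operating Certificate

Art. I. vehicles 29 > 20; employees 40 ≤ 75 → Annual Registration not required.
Art. II. floor area 6,000 square feet ≤ 16,900 square feet; vehicles 29 > 21; employees 40 ≤ 45 → Operating Certificate required.
Art. III. floor area 6,000 square feet ≥ 3,500 square feet; employees 40 > 20 → Municipal License required.
Art. IV. employees 40 < 45 → Standard License not required.
Art. V. Municipal License is not required → no effect.
Art. VI. vehicles 29 > 23 → exempt from Municipal License.
Art. VII. vehicles 29 < 31; floor area 6,000 square feet ≥ 5,500 square feet → Small Fleet Permit not required.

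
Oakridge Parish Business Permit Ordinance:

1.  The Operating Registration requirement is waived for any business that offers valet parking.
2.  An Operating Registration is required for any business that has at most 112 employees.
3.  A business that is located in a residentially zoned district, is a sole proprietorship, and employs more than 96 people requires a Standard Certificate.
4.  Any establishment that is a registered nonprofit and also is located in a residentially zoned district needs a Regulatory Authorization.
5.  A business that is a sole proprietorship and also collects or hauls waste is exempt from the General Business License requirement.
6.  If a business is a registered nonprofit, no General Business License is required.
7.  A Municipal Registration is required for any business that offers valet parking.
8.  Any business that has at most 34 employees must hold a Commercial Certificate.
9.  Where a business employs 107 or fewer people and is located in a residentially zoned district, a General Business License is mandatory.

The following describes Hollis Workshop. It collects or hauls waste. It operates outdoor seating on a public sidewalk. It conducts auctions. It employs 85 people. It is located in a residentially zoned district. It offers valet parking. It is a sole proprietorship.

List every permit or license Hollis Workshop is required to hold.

1. offers valet parking → exempt from Operating Registration.
2. employees 85 ≤ 112 → Operating Registration required.
3. is located in a residentially zoned district; is a sole proprietorship; employees 85 ≤ 96 → Standard Certificate not required.
4. is a sole proprietorship (not: is a registered nonprofit); is located in a residentially zoned district → Regulatory Authorization not required.
5. is a sole proprietorship; collects or hauls waste → exempt from General Business License.
6. is a sole proprietorship (not: is a registered nonprofit) → General Business License exemption does not apply.
7. offers valet parking → Municipal Registration required.
8. employees 85 > 34 → Commercial Certificate not required.
9. employees 85 ≤ 107; is located in a residentially zoned district → General Business License required.

Municipal Registration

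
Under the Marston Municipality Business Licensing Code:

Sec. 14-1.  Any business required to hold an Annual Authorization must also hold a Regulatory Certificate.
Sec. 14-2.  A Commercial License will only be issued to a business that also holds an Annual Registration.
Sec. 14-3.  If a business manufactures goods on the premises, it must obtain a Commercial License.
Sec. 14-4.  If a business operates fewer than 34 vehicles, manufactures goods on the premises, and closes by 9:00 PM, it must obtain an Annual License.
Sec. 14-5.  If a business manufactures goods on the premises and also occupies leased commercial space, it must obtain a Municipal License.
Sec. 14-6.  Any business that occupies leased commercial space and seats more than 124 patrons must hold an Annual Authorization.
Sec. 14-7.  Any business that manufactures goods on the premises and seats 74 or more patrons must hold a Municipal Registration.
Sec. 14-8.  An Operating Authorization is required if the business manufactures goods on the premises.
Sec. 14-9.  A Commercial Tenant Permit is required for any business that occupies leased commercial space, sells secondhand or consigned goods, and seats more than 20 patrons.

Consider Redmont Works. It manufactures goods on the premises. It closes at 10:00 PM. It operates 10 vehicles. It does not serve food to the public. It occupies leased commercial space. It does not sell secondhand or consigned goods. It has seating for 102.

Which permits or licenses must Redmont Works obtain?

Sec. 14-1. Annual Authorization is not required → no effect.
Sec. 14-2. Commercial License is required → Annual Registration also required.
Sec. 14-3. manufactures goods on the premises → Commercial License required.
Sec. 14-4. vehicles 10 < 34; manufactures goods on the premises; closes 10:00 PM, after 9:00 PM → Annual License not required.
Sec. 14-5. manufactures goods on the premises; occupies leased commercial space → Municipal License required.
Sec. 14-6. occupies leased commercial space; seating 102 ≤ 124 → Annual Authorization not required.
Sec. 14-7. manufactures goods on the premises; seating 102 ≥ 74 → Municipal Registration required.
Sec. 14-8. manufactures goods on the premises → Operating Authorization required.
Sec. 14-9. occupies leased commercial space; does not sell secondhand or consigned goods; seating 102 > 20 → Commercial Tenant Permit not required.

Annual Registration, Commercial License, Municipal License, Municipal Registration, Operating Authorization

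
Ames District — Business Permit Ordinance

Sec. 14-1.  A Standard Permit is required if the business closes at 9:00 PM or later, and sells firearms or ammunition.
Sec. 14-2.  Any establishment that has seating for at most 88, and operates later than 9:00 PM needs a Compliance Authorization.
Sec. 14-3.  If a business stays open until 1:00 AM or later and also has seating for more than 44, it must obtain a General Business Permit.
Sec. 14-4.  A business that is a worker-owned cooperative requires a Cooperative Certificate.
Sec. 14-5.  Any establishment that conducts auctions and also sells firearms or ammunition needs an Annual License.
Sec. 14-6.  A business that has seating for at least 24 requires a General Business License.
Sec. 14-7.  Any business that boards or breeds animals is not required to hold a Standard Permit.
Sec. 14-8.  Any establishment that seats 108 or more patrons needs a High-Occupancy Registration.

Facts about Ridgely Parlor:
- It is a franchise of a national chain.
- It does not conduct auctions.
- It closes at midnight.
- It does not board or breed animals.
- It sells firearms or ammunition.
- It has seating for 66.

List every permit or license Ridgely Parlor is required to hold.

Sec. 14-1. closes midnight, after 9:00 PM; sells firearms or ammunition → Standard Permit required.
Sec. 14-2. seating 66 ≤ 88; closes midnight, after 9:00 PM → Compliance Authorization required.
Sec. 14-3. closes midnight, at/before 1:00 AM; seating 66 > 44 → General Business Permit not required.
Sec. 14-4. is a franchise of a national chain (not: is a worker-owned cooperative) → Cooperative Certificate not required.
Sec. 14-5. does not conduct auctions; sells firearms or ammunition → Annual License not required.
Sec. 14-6. seating 66 ≥ 24 → General Business License required.
Sec. 14-7. does not board or breed animals → Standard Permit exemption does not apply.
Sec. 14-8. seating 66 < 108 → High-Occupancy Registration not required.

Compliance Authorization, General Business License, Standard Permit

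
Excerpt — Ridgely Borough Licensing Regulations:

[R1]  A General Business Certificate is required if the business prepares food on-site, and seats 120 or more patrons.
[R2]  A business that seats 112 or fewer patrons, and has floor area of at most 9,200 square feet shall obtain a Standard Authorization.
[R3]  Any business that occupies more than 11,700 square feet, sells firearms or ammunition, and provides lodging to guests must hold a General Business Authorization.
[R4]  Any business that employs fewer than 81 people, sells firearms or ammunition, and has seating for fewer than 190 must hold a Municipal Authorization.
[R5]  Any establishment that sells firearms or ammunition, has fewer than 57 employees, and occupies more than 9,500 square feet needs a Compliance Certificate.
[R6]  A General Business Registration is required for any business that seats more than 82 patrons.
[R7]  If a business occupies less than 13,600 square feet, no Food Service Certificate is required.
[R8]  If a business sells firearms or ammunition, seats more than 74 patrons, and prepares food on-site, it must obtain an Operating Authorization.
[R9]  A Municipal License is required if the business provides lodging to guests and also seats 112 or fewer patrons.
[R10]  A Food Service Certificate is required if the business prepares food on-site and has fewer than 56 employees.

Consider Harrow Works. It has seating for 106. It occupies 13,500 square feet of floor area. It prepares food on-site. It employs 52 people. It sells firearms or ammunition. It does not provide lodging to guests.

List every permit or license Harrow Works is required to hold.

Compliance Certificate, General Business Registration, Municipal Authorization, Operating Authorization

[R1] prepares food on-site; seating 106 < 120 → General Business Certificate not required.
[R2] seating 106 ≤ 112; floor area 13,500 square feet > 9,200 square feet → Standard Authorization not required.
[R3] floor area 13,500 square feet > 11,700 square feet; sells firearms or ammunition; does not provide lodging to guests → General Business Authorization not required.
[R4] employees 52 < 81; sells firearms or ammunition; seating 106 < 190 → Municipal Authorization required.
[R5] sells firearms or ammunition; employees 52 < 57; floor area 13,500 square feet > 9,500 square feet → Compliance Certificate required.
[R6] seating 106 > 82 → General Business Registration required.
[R7] floor area 13,500 square feet < 13,600 square feet → exempt from Food Service Certificate.
[R8] sells firearms or ammunition; seating 106 > 74; prepares food on-site → Operating Authorization required.
[R9] does not provide lodging to guests; seating 106 ≤ 112 → Municipal License not required.
[R10] prepares food on-site; employees 52 < 56 → Food Service Certificate required.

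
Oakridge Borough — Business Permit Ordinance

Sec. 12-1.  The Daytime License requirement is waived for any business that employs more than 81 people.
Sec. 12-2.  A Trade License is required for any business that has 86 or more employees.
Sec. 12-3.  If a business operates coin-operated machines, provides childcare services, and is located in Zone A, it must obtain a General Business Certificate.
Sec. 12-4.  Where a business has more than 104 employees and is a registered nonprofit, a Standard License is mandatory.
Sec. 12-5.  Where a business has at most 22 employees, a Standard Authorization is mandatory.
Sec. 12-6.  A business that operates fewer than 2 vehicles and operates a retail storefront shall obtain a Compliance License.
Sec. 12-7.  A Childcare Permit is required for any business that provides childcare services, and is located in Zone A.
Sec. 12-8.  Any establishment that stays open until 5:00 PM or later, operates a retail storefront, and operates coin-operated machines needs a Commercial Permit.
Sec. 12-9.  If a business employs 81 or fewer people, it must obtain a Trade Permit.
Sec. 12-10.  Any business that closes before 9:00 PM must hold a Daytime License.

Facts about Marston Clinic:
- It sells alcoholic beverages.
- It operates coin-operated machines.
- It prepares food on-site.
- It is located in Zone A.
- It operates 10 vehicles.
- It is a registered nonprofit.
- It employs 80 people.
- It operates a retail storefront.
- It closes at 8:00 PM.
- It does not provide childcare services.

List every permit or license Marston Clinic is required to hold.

Sec. 12-1. employees 80 ≤ 81 → Daytime License exemption does not apply.
Sec. 12-2. employees 80 < 86 → Trade License not required.
Sec. 12-3. operates coin-operated machines; does not provide childcare services; is located in Zone A → General Business Certificate not required.
Sec. 12-4. employees 80 ≤ 104; is a registered nonprofit → Standard License not required.
Sec. 12-5. employees 80 > 22 → Standard Authorization not required.
Sec. 12-6. vehicles 10 ≥ 2; operates a retail storefront → Compliance License not required.
Sec. 12-7. does not provide childcare services; is located in Zone A → Childcare Permit not required.
Sec. 12-8. closes 8:00 PM, after 5:00 PM; operates a retail storefront; operates coin-operated machines → Commercial Permit required.
Sec. 12-9. employees 80 ≤ 81 → Trade Permit required.
Sec. 12-10. closes 8:00 PM, at/before 9:00 PM → Daytime License required.

Commercial Permit, Daytime License, Trade Permit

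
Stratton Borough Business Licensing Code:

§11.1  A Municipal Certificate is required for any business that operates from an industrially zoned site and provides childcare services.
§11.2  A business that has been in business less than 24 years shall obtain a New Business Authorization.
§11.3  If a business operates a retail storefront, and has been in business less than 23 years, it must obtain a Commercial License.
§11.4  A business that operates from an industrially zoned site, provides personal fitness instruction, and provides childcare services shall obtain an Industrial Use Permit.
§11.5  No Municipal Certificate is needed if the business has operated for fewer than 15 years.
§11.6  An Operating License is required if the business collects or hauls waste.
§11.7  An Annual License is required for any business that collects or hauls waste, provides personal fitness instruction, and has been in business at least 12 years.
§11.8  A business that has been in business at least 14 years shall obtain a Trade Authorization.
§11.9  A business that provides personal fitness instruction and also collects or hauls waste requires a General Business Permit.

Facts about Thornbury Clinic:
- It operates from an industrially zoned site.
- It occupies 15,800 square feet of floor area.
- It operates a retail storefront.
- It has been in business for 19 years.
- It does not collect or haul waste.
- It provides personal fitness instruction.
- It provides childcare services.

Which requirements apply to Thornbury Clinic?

§11.1 operates from an industrially zoned site; provides childcare services → Municipal Certificate required.
§11.2 years in business 19 < 24 → New Business Authorization required.
§11.3 operates a retail storefront; years in business 19 < 23 → Commercial License required.
§11.4 operates from an industrially zoned site; provides personal fitness instruction; provides childcare services → Industrial Use Permit required.
§11.5 years in business 19 ≥ 15 → Municipal Certificate exemption does not apply.
§11.6 does not collect or haul waste → Operating License not required.
§11.7 does not collect or haul waste; provides personal fitness instruction; years in business 19 ≥ 12 → Annual License not required.
§11.8 years in business 19 ≥ 14 → Trade Authorization required.
§11.9 provides personal fitness instruction; does not collect or haul waste → General Business Permit not required.

Commercial License, Industrial Use Permit, Municipal Certificate, New Business Authorization, Trade Authorization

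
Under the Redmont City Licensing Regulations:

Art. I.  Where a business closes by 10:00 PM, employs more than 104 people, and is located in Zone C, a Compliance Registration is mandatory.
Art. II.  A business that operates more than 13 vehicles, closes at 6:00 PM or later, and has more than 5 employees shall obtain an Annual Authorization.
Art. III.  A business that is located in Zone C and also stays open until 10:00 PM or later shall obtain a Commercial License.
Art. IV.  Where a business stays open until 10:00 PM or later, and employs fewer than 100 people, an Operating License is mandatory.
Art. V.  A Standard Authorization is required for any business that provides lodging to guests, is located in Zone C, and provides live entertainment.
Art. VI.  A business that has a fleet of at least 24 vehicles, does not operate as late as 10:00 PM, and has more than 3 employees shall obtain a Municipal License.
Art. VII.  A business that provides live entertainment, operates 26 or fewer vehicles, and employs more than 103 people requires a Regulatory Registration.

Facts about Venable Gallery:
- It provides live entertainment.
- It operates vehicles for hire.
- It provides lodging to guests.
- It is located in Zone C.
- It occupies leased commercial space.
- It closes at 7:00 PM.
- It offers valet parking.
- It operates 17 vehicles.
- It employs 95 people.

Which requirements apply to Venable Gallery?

Art. I. closes 7:00 PM, at/before 10:00 PM; employees 95 ≤ 104; is located in Zone C → Compliance Registration not required.
Art. II. vehicles 17 > 13; closes 7:00 PM, after 6:00 PM; employees 95 > 5 → Annual Authorization required.
Art. III. is located in Zone C; closes 7:00 PM, at/before 10:00 PM → Commercial License not required.
Art. IV. closes 7:00 PM, at/before 10:00 PM; employees 95 < 100 → Operating License not required.
Art. V. provides lodging to guests; is located in Zone C; provides live entertainment → Standard Authorization required.
Art. VI. vehicles 17 < 24; closes 7:00 PM, at/before 10:00 PM; employees 95 > 3 → Municipal License not required.
Art. VII. provides live entertainment; vehicles 17 ≤ 26; employees 95 ≤ 103 → Regulatory Registration not required.

Annual Authorization, Standard Authorization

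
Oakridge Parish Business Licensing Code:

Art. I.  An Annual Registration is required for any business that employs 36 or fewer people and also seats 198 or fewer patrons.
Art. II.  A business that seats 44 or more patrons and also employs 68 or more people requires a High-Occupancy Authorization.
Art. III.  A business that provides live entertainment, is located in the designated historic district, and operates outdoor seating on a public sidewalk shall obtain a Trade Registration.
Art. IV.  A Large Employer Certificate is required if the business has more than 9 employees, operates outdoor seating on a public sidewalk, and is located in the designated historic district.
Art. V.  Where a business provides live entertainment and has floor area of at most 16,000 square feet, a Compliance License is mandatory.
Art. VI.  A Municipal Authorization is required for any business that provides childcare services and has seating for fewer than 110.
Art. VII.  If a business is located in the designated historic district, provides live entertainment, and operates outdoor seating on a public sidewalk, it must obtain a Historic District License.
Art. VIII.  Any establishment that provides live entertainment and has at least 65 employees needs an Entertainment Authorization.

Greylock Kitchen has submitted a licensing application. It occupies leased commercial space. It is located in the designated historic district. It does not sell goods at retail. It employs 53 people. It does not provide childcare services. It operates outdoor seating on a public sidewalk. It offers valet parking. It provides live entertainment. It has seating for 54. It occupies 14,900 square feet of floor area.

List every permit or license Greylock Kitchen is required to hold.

Compliance License, Historic District License, Large Employer Certificate, Trade Registration

Art. I. employees 53 > 36; seating 54 ≤ 198 → Annual Registration not required.
Art. II. seating 54 ≥ 44; employees 53 < 68 → High-Occupancy Authorization not required.
Art. III. provides live entertainment; is located in the designated historic district; operates outdoor seating on a public sidewalk → Trade Registration required.
Art. IV. employees 53 > 9; operates outdoor seating on a public sidewalk; is located in the designated historic district → Large Employer Certificate required.
Art. V. provides live entertainment; floor area 14,900 square feet ≤ 16,000 square feet → Compliance License required.
Art. VI. does not provide childcare services; seating 54 < 110 → Municipal Authorization not required.
Art. VII. is located in the designated historic district; provides live entertainment; operates outdoor seating on a public sidewalk → Historic District License required.
Art. VIII. provides live entertainment; employees 53 < 65 → Entertainment Authorization not required.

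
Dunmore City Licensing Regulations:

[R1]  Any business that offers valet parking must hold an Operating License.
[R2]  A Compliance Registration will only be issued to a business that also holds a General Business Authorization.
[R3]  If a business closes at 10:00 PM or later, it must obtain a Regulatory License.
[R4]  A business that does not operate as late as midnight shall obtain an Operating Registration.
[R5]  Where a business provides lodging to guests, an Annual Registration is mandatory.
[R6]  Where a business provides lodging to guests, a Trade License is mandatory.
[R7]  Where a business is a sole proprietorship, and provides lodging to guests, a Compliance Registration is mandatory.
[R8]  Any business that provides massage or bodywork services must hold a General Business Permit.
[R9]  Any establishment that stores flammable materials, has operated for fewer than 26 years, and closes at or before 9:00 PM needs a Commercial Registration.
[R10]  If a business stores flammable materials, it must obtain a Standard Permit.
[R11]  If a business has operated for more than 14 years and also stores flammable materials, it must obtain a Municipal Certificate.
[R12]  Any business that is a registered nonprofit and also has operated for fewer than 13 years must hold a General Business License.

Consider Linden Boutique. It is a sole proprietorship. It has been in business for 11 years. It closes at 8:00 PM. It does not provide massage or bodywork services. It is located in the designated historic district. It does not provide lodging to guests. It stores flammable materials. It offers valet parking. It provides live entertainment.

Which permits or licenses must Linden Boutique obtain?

[R1] offers valet parking → Operating License required.
[R2] Compliance Registration is not required → no effect.
[R3] closes 8:00 PM, at/before 10:00 PM → Regulatory License not required.
[R4] closes 8:00 PM, at/before midnight → Operating Registration required.
[R5] does not provide lodging to guests → Annual Registration not required.
[R6] does not provide lodging to guests → Trade License not required.
[R7] is a sole proprietorship; does not provide lodging to guests → Compliance Registration not required.
[R8] does not provide massage or bodywork services → General Business Permit not required.
[R9] stores flammable materials; years in business 11 < 26; closes 8:00 PM, at/before 9:00 PM → Commercial Registration required.
[R10] stores flammable materials → Standard Permit required.
[R11] years in business 11 ≤ 14; stores flammable materials → Municipal Certificate not required.
[R12] is a sole proprietorship (not: is a registered nonprofit); years in business 11 < 13 → General Business License not required.

Commercial Registration, Operating License, Operating Registration, Standard Permit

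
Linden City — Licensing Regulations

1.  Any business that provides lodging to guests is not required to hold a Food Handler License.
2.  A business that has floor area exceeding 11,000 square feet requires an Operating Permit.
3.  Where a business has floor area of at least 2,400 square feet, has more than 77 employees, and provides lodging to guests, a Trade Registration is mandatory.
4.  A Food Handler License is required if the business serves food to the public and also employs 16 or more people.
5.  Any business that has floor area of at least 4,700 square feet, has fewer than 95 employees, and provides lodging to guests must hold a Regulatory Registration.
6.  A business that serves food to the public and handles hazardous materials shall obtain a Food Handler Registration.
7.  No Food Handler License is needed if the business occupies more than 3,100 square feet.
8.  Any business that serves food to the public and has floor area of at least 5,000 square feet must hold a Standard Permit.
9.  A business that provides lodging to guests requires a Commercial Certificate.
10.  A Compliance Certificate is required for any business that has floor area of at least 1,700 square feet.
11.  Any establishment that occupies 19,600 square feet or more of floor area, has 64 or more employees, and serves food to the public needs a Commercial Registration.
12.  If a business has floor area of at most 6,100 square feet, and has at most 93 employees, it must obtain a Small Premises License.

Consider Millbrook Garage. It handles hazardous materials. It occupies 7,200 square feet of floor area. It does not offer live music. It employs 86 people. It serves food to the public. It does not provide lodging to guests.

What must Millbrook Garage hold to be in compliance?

Compliance Certificate, Food Handler Registration, Standard Permit

1. does not provide lodging to guests → Food Handler License exemption does not apply.
2. floor area 7,200 square feet ≤ 11,000 square feet → Operating Permit not required.
3. floor area 7,200 square feet ≥ 2,400 square feet; employees 86 > 77; does not provide lodging to guests → Trade Registration not required.
4. serves food to the public; employees 86 ≥ 16 → Food Handler License required.
5. floor area 7,200 square feet ≥ 4,700 square feet; employees 86 < 95; does not provide lodging to guests → Regulatory Registration not required.
6. serves food to the public; handles hazardous materials → Food Handler Registration required.
7. floor area 7,200 square feet > 3,100 square feet → exempt from Food Handler License.
8. serves food to the public; floor area 7,200 square feet ≥ 5,000 square feet → Standard Permit required.
9. does not provide lodging to guests → Commercial Certificate not required.
10. floor area 7,200 square feet ≥ 1,700 square feet → Compliance Certificate required.
11. floor area 7,200 square feet < 19,600 square feet; employees 86 ≥ 64; serves food to the public → Commercial Registration not required.
12. floor area 7,200 square feet > 6,100 square feet; employees 86 ≤ 93 → Small Premises License not required.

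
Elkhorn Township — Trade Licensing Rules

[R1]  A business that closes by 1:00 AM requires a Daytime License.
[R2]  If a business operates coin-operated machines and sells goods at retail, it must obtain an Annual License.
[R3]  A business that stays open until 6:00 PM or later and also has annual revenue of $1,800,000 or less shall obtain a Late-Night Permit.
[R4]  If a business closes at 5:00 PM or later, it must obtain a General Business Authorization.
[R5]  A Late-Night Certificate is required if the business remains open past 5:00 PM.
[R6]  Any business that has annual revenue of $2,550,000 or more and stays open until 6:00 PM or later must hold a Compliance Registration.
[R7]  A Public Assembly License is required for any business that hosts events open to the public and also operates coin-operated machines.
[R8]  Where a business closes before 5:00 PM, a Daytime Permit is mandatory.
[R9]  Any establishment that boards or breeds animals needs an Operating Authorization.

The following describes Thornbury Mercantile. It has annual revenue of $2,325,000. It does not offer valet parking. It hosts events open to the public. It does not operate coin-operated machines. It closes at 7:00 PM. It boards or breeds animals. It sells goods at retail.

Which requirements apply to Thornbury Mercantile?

[R1] closes 7:00 PM, at/before 1:00 AM → Daytime License required.
[R2] does not operate coin-operated machines; sells goods at retail → Annual License not required.
[R3] closes 7:00 PM, after 6:00 PM; revenue $2,325,000 > $1,800,000 → Late-Night Permit not required.
[R4] closes 7:00 PM, after 5:00 PM → General Business Authorization required.
[R5] closes 7:00 PM, after 5:00 PM → Late-Night Certificate required.
[R6] revenue $2,325,000 < $2,550,000; closes 7:00 PM, after 6:00 PM → Compliance Registration not required.
[R7] hosts events open to the public; does not operate coin-operated machines → Public Assembly License not required.
[R8] closes 7:00 PM, after 5:00 PM → Daytime Permit not required.
[R9] boards or breeds animals → Operating Authorization required.

Daytime License, General Business Authorization, Late-Night Certificate, Operating Authorization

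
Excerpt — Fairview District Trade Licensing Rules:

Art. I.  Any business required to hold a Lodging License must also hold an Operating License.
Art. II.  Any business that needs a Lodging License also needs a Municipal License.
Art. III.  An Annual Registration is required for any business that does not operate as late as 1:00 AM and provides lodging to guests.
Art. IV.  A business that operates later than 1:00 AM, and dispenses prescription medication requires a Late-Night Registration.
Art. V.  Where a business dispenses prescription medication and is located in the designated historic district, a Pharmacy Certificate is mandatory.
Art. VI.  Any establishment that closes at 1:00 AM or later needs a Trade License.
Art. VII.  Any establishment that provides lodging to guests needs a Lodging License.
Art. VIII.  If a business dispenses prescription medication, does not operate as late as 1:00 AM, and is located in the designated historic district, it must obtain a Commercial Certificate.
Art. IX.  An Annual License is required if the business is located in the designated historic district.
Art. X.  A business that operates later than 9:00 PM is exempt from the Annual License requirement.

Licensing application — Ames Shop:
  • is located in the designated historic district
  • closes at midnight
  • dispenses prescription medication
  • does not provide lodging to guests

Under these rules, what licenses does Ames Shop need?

Commercial Certificate, Pharmacy Certificate

Art. I. Lodging License is not required → no effect.
Art. II. Lodging License is not required → no effect.
Art. III. closes midnight, at/before 1:00 AM; does not provide lodging to guests → Annual Registration not required.
Art. IV. closes midnight, at/before 1:00 AM; dispenses prescription medication → Late-Night Registration not required.
Art. V. dispenses prescription medication; is located in the designated historic district → Pharmacy Certificate required.
Art. VI. closes midnight, at/before 1:00 AM → Trade License not required.
Art. VII. does not provide lodging to guests → Lodging License not required.
Art. VIII. dispenses prescription medication; closes midnight, at/before 1:00 AM; is located in the designated historic district → Commercial Certificate required.
Art. IX. is located in the designated historic district → Annual License required.
Art. X. closes midnight, after 9:00 PM → exempt from Annual License.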